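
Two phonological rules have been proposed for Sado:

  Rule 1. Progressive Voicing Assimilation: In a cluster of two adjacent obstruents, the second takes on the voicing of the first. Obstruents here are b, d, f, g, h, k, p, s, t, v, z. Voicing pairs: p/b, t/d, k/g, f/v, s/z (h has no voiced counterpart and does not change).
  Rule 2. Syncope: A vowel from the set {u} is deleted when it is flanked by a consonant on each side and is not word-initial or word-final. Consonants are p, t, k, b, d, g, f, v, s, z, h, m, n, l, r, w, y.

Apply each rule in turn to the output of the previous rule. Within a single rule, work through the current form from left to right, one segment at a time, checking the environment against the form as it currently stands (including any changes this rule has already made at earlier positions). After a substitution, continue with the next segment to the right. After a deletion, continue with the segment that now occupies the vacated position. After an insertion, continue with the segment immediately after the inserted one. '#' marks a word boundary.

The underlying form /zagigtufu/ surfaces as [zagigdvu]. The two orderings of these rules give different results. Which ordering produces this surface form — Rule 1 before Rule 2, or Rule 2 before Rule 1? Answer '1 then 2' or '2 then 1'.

Order 1 then 2:
  1 Progressive Voicing Assimilation: [zagigtufu] → [zagigdufu]
  2 Syncope: [zagigdufu] → [zagigdfu]
  result: [zagigdfu]
Order 2 then 1:
  2 Syncope: [zagigtufu] → [zagigtfu]
  1 Progressive Voicing Assimilation: [zagigtfu] → [zagigdvu]
  result: [zagigdvu]

2 then 1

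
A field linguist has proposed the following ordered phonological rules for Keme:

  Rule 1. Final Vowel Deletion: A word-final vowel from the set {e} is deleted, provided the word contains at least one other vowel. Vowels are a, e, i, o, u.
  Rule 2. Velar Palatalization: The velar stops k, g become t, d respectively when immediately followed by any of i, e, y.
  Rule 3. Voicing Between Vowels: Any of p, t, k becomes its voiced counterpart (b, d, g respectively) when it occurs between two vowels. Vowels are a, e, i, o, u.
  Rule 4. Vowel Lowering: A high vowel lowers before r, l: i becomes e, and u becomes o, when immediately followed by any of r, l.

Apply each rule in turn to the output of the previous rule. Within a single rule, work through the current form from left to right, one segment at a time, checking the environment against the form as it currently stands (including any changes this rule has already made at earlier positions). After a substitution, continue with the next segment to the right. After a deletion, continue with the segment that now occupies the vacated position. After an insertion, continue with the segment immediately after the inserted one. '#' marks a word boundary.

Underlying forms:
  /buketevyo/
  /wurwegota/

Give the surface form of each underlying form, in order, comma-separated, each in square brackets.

[budedevyo], [worwegoda]

/buketevyo/:
  Rule 1 Final Vowel Deletion: no change — [buketevyo]
  Rule 2 Velar Palatalization: [buketevyo] → [butetevyo]
  Rule 3 Voicing Between Vowels: [butetevyo] → [budedevyo]
  Rule 4 Vowel Lowering: no change — [budedevyo]
/wurwegota/:
  Rule 1 Final Vowel Deletion: no change — [wurwegota]
  Rule 2 Velar Palatalization: no change — [wurwegota]
  Rule 3 Voicing Between Vowels: [wurwegota] → [wurwegoda]
  Rule 4 Vowel Lowering: [wurwegoda] → [worwegoda]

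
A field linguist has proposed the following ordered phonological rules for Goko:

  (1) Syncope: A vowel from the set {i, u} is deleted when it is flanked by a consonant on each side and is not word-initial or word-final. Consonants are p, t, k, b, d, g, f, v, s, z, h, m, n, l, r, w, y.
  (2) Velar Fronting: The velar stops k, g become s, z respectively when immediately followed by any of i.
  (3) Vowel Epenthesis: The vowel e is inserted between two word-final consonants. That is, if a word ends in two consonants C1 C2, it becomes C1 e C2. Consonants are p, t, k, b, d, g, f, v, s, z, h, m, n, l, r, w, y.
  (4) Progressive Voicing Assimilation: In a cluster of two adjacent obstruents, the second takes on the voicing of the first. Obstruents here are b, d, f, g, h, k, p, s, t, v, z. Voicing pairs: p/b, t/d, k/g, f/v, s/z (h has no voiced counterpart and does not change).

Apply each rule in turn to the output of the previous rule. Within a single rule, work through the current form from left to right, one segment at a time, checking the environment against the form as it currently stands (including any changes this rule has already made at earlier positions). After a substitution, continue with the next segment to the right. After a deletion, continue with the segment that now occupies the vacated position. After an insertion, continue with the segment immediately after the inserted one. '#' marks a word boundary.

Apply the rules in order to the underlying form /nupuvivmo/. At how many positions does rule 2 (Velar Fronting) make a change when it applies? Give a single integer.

0

(1) Syncope: [nupuvivmo] → [npvvmo]
(2) Velar Fronting: no change — [npvvmo]
(3) Vowel Epenthesis: no change — [npvvmo]
(4) Progressive Voicing Assimilation: [npvvmo] → [npffmo]
Rule 2 changed 0 position(s).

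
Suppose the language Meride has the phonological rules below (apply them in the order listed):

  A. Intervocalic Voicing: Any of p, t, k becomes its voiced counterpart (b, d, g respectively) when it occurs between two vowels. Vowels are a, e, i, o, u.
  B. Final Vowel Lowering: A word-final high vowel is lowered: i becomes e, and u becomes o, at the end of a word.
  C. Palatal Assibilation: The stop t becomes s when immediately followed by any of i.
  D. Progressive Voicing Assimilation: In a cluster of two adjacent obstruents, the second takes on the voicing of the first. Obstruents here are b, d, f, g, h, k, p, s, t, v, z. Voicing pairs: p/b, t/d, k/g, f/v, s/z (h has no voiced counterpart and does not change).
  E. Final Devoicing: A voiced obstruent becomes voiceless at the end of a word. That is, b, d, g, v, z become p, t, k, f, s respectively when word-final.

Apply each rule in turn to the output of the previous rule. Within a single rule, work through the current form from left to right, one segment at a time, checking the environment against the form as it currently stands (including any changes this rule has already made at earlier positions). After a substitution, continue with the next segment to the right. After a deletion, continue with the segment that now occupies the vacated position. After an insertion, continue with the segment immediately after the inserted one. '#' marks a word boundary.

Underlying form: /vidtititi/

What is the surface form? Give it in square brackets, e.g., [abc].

A Intervocalic Voicing: [vidtititi] → [vidtididi]
B Final Vowel Lowering: [vidtididi] → [vidtidide]
C Palatal Assibilation: [vidtidide] → [vidsidide]
D Progressive Voicing Assimilation: [vidsidide] → [vidzidide]
E Final Devoicing: no change — [vidzidide]

[vidzidide]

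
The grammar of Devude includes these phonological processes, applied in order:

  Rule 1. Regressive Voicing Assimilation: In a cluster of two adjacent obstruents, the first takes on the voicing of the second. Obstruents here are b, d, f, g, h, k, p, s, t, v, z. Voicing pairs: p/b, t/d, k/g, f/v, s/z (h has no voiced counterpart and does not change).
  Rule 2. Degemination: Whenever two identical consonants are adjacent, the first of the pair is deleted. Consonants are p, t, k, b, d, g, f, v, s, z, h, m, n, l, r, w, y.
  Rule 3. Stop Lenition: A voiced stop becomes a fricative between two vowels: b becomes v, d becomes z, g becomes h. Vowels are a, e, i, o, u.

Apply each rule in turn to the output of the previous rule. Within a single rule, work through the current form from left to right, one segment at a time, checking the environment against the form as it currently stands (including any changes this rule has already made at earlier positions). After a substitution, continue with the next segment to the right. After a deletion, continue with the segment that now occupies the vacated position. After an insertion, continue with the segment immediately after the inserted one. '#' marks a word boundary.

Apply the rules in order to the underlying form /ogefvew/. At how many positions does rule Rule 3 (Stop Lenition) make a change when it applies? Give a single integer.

Rule 1 Regressive Voicing Assimilation: [ogefvew] → [ogevvew]
Rule 2 Degemination: [ogevvew] → [ogevew]
Rule 3 Stop Lenition: [ogevew] → [ohevew]
Rule Rule 3 changed 1 position(s).

1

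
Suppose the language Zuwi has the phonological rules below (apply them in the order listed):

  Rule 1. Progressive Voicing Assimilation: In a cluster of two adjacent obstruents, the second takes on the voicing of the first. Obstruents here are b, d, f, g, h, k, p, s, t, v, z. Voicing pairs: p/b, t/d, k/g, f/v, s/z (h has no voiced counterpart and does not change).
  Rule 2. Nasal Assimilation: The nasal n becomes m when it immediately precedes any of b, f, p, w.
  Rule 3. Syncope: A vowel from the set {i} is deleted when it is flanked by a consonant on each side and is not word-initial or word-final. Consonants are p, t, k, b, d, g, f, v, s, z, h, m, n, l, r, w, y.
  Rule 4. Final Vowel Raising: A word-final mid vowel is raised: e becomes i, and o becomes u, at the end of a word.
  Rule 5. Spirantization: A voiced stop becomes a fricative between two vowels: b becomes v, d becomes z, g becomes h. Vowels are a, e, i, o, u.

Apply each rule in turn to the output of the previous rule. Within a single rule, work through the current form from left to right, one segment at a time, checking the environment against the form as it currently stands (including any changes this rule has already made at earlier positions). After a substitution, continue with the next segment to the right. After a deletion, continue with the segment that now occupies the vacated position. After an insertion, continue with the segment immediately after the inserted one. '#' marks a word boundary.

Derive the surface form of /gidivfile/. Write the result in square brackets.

Rule 1 Progressive Voicing Assimilation: [gidivfile] → [gidivvile]
Rule 2 Nasal Assimilation: no change — [gidivvile]
Rule 3 Syncope: [gidivvile] → [gdvvle]
Rule 4 Final Vowel Raising: [gdvvle] → [gdvvli]
Rule 5 Spirantization: no change — [gdvvli]

[gdvvli]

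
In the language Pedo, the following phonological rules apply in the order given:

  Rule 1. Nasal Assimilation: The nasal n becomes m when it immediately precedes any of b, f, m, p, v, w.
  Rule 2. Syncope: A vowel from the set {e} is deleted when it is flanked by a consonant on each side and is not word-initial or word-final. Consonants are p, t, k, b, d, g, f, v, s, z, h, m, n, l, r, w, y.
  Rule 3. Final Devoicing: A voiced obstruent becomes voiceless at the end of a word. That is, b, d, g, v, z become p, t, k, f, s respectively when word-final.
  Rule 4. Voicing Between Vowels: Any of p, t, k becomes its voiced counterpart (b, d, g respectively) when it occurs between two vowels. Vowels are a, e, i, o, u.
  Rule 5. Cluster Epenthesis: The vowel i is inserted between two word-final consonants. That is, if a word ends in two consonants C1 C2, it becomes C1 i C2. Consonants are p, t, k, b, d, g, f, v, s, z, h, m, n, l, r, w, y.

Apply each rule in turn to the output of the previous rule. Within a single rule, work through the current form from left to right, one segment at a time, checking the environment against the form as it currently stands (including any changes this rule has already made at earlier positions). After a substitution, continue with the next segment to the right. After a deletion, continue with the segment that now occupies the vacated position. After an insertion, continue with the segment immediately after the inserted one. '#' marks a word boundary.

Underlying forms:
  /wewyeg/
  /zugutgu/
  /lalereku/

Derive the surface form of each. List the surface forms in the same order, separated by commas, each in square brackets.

/wewyeg/:
  Rule 1 Nasal Assimilation: no change — [wewyeg]
  Rule 2 Syncope: [wewyeg] → [wwyg]
  Rule 3 Final Devoicing: [wwyg] → [wwyk]
  Rule 4 Voicing Between Vowels: no change — [wwyk]
  Rule 5 Cluster Epenthesis: [wwyk] → [wwyik]
/zugutgu/:
  Rule 1 Nasal Assimilation: no change — [zugutgu]
  Rule 2 Syncope: no change — [zugutgu]
  Rule 3 Final Devoicing: no change — [zugutgu]
  Rule 4 Voicing Between Vowels: no change — [zugutgu]
  Rule 5 Cluster Epenthesis: no change — [zugutgu]
/lalereku/:
  Rule 1 Nasal Assimilation: no change — [lalereku]
  Rule 2 Syncope: [lalereku] → [lalrku]
  Rule 3 Final Devoicing: no change — [lalrku]
  Rule 4 Voicing Between Vowels: no change — [lalrku]
  Rule 5 Cluster Epenthesis: no change — [lalrku]

[wwyik], [zugutgu], [lalrku]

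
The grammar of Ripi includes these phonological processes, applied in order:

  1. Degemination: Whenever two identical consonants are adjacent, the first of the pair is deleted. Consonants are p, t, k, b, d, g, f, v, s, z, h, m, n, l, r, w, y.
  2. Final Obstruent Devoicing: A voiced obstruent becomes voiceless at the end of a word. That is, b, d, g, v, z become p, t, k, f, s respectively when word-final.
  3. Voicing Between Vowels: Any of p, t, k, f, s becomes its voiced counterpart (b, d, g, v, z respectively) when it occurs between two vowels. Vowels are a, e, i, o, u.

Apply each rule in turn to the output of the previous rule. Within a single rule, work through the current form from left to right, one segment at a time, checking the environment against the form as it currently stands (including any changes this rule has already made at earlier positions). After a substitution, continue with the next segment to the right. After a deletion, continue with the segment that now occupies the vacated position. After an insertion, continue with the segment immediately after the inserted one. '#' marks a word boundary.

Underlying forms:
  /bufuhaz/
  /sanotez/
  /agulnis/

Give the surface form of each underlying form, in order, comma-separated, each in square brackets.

/bufuhaz/:
  1 Degemination: no change — [bufuhaz]
  2 Final Obstruent Devoicing: [bufuhaz] → [bufuhas]
  3 Voicing Between Vowels: [bufuhas] → [buvuhas]
/sanotez/:
  1 Degemination: no change — [sanotez]
  2 Final Obstruent Devoicing: [sanotez] → [sanotes]
  3 Voicing Between Vowels: [sanotes] → [sanodes]
/agulnis/:
  1 Degemination: no change — [agulnis]
  2 Final Obstruent Devoicing: no change — [agulnis]
  3 Voicing Between Vowels: no change — [agulnis]

[buvuhas], [sanodes], [agulnis]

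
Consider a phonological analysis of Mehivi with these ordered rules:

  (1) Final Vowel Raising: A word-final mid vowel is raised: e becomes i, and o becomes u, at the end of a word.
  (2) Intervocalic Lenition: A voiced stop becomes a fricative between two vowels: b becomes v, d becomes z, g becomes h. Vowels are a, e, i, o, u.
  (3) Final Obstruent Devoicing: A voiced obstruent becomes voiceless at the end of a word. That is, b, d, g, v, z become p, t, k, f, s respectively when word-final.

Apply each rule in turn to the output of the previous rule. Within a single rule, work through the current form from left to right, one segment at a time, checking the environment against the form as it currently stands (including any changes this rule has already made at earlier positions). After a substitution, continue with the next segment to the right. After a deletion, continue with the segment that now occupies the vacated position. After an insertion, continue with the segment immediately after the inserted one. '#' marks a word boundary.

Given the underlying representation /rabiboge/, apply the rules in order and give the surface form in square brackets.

(1) Final Vowel Raising: [rabiboge] → [rabibogi]
(2) Intervocalic Lenition: [rabibogi] → [ravivohi]
(3) Final Obstruent Devoicing: no change — [ravivohi]

[ravivohi]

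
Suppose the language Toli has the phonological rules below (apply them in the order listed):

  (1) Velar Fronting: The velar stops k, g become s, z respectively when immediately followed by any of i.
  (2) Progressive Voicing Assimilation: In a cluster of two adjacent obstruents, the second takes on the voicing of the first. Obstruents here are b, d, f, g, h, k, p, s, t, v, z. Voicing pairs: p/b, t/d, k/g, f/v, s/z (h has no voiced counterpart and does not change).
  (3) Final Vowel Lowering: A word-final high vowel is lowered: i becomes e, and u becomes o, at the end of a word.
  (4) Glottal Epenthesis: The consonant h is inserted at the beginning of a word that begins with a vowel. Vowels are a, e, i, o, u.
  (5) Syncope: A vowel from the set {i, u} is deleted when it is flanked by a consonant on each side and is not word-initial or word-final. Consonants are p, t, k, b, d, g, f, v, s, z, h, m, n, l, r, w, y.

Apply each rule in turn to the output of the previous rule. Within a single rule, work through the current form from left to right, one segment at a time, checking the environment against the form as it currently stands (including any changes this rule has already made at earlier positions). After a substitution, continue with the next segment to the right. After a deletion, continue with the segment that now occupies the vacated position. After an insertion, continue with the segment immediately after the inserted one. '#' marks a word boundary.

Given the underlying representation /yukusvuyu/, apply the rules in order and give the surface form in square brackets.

(1) Velar Fronting: no change — [yukusvuyu]
(2) Progressive Voicing Assimilation: [yukusvuyu] → [yukusfuyu]
(3) Final Vowel Lowering: [yukusfuyu] → [yukusfuyo]
(4) Glottal Epenthesis: no change — [yukusfuyo]
(5) Syncope: [yukusfuyo] → [yksfyo]

[yksfyo]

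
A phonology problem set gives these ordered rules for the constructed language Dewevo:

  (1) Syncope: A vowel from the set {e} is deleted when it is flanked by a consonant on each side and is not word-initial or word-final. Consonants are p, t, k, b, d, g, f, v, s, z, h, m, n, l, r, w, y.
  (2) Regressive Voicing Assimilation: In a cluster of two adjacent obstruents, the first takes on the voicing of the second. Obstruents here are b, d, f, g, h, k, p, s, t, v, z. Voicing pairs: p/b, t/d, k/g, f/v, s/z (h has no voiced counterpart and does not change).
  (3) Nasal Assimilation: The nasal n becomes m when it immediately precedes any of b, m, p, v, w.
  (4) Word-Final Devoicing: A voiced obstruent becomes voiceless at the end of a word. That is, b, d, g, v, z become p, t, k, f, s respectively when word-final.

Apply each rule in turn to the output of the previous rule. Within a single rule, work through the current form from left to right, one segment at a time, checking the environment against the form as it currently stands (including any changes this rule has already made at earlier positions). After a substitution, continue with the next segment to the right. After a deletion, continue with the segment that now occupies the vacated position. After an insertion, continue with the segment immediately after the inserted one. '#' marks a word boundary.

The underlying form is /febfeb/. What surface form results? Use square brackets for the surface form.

(1) Syncope: [febfeb] → [fbfb]
(2) Regressive Voicing Assimilation: [fbfb] → [vpvb]
(3) Nasal Assimilation: no change — [vpvb]
(4) Word-Final Devoicing: [vpvb] → [vpvp]

[vpvp]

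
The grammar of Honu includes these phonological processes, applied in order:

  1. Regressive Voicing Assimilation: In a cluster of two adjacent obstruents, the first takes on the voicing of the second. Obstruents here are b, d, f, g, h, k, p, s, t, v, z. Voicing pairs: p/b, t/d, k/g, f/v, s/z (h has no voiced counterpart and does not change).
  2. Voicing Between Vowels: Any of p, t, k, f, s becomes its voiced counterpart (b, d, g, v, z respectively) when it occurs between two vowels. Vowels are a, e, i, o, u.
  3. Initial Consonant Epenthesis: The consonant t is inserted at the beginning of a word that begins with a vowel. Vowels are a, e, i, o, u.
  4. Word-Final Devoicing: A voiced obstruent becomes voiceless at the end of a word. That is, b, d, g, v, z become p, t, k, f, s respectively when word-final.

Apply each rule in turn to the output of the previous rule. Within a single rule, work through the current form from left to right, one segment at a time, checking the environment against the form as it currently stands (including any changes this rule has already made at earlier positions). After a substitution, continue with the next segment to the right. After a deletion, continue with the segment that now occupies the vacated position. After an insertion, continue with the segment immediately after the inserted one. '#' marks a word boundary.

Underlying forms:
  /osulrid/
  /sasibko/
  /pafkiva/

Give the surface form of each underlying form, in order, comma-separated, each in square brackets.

/osulrid/:
  1 Regressive Voicing Assimilation: no change — [osulrid]
  2 Voicing Between Vowels: [osulrid] → [ozulrid]
  3 Initial Consonant Epenthesis: [ozulrid] → [tozulrid]
  4 Word-Final Devoicing: [tozulrid] → [tozulrit]
/sasibko/:
  1 Regressive Voicing Assimilation: [sasibko] → [sasipko]
  2 Voicing Between Vowels: [sasipko] → [sazipko]
  3 Initial Consonant Epenthesis: no change — [sazipko]
  4 Word-Final Devoicing: no change — [sazipko]
/pafkiva/:
  1 Regressive Voicing Assimilation: no change — [pafkiva]
  2 Voicing Between Vowels: no change — [pafkiva]
  3 Initial Consonant Epenthesis: no change — [pafkiva]
  4 Word-Final Devoicing: no change — [pafkiva]

[tozulrit], [sazipko], [pafkiva]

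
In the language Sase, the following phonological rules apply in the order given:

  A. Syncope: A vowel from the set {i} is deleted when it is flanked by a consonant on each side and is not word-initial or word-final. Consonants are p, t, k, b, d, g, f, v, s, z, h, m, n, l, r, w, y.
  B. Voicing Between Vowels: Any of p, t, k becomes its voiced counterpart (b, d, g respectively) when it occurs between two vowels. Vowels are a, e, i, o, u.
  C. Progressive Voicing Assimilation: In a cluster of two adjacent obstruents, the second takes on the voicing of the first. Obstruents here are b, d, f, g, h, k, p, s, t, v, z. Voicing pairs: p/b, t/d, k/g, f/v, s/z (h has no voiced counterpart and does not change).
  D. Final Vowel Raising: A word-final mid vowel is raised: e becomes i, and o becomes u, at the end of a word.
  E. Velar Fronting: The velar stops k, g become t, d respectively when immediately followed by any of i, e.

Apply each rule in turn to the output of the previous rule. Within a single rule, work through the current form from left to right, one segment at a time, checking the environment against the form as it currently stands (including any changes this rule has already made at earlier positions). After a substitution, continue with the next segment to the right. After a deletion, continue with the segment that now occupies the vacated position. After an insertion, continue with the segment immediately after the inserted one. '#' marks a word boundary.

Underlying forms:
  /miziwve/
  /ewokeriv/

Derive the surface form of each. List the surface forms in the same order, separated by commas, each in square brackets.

/miziwve/:
  A Syncope: [miziwve] → [mzwve]
  B Voicing Between Vowels: no change — [mzwve]
  C Progressive Voicing Assimilation: no change — [mzwve]
  D Final Vowel Raising: [mzwve] → [mzwvi]
  E Velar Fronting: no change — [mzwvi]
/ewokeriv/:
  A Syncope: [ewokeriv] → [ewokerv]
  B Voicing Between Vowels: [ewokerv] → [ewogerv]
  C Progressive Voicing Assimilation: no change — [ewogerv]
  D Final Vowel Raising: no change — [ewogerv]
  E Velar Fronting: [ewogerv] → [ewoderv]

[mzwvi], [ewoderv]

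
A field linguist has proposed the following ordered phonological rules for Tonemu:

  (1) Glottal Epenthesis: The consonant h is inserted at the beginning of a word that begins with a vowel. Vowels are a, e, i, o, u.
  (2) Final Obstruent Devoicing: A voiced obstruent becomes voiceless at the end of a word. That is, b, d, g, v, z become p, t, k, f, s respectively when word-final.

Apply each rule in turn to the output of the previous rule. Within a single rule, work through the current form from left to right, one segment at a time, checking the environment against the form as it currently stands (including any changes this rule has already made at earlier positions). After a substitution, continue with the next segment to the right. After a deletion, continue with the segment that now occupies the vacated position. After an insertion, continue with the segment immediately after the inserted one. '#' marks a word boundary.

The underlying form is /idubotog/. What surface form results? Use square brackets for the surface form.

(1) Glottal Epenthesis: [idubotog] → [hidubotog]
(2) Final Obstruent Devoicing: [hidubotog] → [hidubotok]

[hidubotok]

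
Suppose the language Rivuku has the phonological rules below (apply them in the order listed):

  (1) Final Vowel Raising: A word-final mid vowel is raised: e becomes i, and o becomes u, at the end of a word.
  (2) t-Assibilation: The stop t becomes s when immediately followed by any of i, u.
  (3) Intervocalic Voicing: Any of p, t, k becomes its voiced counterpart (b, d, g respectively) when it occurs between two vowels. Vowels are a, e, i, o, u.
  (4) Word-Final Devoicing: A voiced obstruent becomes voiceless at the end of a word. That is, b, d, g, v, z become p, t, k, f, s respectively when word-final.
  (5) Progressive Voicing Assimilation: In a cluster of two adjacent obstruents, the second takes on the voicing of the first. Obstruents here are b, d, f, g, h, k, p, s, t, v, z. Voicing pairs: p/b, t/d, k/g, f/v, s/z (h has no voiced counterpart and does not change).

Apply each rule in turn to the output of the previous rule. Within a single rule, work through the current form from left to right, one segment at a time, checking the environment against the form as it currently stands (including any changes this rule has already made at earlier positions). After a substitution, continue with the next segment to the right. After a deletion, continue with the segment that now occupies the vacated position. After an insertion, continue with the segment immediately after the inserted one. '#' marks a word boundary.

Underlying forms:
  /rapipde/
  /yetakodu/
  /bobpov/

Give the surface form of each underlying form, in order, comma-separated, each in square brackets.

[rabipti], [yedagodu], [bobbof]

/rapipde/:
  (1) Final Vowel Raising: [rapipde] → [rapipdi]
  (2) t-Assibilation: no change — [rapipdi]
  (3) Intervocalic Voicing: [rapipdi] → [rabipdi]
  (4) Word-Final Devoicing: no change — [rabipdi]
  (5) Progressive Voicing Assimilation: [rabipdi] → [rabipti]
/yetakodu/:
  (1) Final Vowel Raising: no change — [yetakodu]
  (2) t-Assibilation: no change — [yetakodu]
  (3) Intervocalic Voicing: [yetakodu] → [yedagodu]
  (4) Word-Final Devoicing: no change — [yedagodu]
  (5) Progressive Voicing Assimilation: no change — [yedagodu]
/bobpov/:
  (1) Final Vowel Raising: no change — [bobpov]
  (2) t-Assibilation: no change — [bobpov]
  (3) Intervocalic Voicing: no change — [bobpov]
  (4) Word-Final Devoicing: [bobpov] → [bobpof]
  (5) Progressive Voicing Assimilation: [bobpof] → [bobbof]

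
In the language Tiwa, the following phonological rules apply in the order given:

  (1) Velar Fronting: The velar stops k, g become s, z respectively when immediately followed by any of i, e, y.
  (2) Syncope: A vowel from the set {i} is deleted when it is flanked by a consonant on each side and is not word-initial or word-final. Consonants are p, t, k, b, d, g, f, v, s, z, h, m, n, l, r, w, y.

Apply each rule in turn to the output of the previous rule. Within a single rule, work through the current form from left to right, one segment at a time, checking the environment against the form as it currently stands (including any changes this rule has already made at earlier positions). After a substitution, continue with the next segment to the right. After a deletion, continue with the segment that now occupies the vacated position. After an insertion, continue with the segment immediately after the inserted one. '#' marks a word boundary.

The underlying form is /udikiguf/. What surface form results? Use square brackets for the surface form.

(1) Velar Fronting: [udikiguf] → [udisiguf]
(2) Syncope: [udisiguf] → [udsguf]

[udsguf]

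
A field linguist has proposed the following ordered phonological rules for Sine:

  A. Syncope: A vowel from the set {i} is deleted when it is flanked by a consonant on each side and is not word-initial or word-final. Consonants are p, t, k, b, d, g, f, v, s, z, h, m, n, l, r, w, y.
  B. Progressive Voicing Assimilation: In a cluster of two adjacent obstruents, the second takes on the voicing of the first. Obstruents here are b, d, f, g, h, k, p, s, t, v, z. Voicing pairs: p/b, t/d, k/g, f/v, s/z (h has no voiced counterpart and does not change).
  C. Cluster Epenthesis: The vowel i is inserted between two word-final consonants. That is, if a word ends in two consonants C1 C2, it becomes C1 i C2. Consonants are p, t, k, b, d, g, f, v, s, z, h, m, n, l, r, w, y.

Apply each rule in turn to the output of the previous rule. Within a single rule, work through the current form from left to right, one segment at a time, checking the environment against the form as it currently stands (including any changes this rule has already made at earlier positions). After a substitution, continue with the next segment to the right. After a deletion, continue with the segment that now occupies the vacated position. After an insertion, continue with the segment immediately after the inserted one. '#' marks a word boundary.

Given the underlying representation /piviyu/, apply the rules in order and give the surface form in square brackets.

A Syncope: [piviyu] → [pvyu]
B Progressive Voicing Assimilation: [pvyu] → [pfyu]
C Cluster Epenthesis: no change — [pfyu]

[pfyu]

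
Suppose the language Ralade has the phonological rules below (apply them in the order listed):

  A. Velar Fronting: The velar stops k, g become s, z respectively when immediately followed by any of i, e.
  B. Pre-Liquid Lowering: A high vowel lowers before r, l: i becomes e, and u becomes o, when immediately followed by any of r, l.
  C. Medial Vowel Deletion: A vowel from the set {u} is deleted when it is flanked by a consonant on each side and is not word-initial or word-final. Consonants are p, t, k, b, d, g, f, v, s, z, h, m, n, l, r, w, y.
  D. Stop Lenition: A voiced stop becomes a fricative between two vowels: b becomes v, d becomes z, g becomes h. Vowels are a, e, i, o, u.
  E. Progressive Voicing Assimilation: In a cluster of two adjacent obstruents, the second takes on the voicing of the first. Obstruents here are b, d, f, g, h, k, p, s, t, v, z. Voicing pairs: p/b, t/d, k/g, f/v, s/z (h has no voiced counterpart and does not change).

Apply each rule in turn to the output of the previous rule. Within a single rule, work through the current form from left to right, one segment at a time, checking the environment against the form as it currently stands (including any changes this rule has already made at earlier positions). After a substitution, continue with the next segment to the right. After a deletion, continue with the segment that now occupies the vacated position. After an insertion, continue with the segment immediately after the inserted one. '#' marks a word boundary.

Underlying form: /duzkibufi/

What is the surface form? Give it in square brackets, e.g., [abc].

[dzzibvi]

A Velar Fronting: [duzkibufi] → [duzsibufi]
B Pre-Liquid Lowering: no change — [duzsibufi]
C Medial Vowel Deletion: [duzsibufi] → [dzsibfi]
D Stop Lenition: no change — [dzsibfi]
E Progressive Voicing Assimilation: [dzsibfi] → [dzzibvi]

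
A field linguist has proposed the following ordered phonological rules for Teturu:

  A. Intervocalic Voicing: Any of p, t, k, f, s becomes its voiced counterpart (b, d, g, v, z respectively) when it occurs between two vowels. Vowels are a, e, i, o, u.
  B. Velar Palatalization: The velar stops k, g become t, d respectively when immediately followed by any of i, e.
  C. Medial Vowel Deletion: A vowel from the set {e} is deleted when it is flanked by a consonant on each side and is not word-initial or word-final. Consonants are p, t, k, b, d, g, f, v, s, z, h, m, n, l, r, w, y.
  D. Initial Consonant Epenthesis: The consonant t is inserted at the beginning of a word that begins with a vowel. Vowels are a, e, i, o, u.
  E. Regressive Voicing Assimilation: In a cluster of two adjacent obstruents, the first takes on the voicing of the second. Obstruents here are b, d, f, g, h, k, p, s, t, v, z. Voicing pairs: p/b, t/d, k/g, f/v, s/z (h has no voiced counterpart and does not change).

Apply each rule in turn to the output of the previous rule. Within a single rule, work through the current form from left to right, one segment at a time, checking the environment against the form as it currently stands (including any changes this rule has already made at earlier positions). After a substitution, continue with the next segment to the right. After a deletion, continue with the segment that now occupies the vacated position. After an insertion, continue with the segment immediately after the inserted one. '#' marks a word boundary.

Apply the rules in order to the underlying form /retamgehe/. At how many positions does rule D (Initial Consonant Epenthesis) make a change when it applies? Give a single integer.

0

A Intervocalic Voicing: [retamgehe] → [redamgehe]
B Velar Palatalization: [redamgehe] → [redamdehe]
C Medial Vowel Deletion: [redamdehe] → [rdamdhe]
D Initial Consonant Epenthesis: no change — [rdamdhe]
E Regressive Voicing Assimilation: [rdamdhe] → [rdamthe]
Rule D changed 0 position(s).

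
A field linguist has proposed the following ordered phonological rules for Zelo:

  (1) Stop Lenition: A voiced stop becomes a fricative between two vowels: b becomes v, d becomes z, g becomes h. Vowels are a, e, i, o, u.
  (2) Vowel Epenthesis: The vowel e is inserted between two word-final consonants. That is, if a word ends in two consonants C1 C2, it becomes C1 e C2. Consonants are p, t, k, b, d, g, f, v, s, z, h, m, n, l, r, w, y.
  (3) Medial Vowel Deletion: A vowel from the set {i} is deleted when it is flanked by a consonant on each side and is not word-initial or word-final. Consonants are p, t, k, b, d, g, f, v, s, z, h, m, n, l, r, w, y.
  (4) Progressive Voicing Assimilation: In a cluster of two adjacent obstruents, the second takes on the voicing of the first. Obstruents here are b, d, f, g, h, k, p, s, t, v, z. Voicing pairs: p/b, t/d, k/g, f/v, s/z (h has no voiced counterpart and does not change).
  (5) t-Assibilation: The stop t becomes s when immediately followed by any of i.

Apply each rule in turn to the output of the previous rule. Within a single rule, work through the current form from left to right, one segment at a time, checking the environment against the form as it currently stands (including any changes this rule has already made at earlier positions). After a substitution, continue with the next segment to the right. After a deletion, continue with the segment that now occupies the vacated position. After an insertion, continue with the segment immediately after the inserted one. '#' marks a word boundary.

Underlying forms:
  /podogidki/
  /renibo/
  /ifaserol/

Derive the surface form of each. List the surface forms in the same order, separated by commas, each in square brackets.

[pozohtki], [renvo], [ifaserol]

/podogidki/:
  (1) Stop Lenition: [podogidki] → [pozohidki]
  (2) Vowel Epenthesis: no change — [pozohidki]
  (3) Medial Vowel Deletion: [pozohidki] → [pozohdki]
  (4) Progressive Voicing Assimilation: [pozohdki] → [pozohtki]
  (5) t-Assibilation: no change — [pozohtki]
/renibo/:
  (1) Stop Lenition: [renibo] → [renivo]
  (2) Vowel Epenthesis: no change — [renivo]
  (3) Medial Vowel Deletion: [renivo] → [renvo]
  (4) Progressive Voicing Assimilation: no change — [renvo]
  (5) t-Assibilation: no change — [renvo]
/ifaserol/:
  (1) Stop Lenition: no change — [ifaserol]
  (2) Vowel Epenthesis: no change — [ifaserol]
  (3) Medial Vowel Deletion: no change — [ifaserol]
  (4) Progressive Voicing Assimilation: no change — [ifaserol]
  (5) t-Assibilation: no change — [ifaserol]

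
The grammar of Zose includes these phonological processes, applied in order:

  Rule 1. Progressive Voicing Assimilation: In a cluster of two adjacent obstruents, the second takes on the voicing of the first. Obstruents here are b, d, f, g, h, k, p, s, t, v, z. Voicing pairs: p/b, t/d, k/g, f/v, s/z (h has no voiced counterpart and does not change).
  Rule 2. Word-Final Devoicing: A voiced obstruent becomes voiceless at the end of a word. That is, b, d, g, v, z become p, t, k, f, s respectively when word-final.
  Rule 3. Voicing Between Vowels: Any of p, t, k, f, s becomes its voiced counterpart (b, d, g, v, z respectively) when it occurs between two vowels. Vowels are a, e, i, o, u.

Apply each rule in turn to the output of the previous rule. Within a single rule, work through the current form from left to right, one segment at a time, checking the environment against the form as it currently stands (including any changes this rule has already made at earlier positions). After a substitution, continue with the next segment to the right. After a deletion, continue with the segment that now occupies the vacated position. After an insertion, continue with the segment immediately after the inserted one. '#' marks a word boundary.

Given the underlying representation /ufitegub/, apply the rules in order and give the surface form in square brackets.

[uvidegup]

Rule 1 Progressive Voicing Assimilation: no change — [ufitegub]
Rule 2 Word-Final Devoicing: [ufitegub] → [ufitegup]
Rule 3 Voicing Between Vowels: [ufitegup] → [uvidegup]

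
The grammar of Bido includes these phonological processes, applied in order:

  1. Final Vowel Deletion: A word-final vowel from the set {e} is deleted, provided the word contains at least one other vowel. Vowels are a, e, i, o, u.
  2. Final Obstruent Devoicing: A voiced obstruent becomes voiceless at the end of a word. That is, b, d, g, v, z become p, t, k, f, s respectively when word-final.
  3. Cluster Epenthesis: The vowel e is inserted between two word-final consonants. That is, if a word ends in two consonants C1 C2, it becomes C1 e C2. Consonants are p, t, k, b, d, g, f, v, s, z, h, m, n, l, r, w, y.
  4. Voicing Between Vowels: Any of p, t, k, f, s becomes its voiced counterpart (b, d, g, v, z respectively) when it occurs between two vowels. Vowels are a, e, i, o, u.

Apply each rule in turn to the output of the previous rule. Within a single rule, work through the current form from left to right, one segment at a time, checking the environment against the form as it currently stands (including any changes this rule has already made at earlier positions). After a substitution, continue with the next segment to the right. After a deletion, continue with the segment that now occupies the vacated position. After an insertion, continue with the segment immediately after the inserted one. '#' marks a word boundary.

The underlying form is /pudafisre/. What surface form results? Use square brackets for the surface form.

1 Final Vowel Deletion: [pudafisre] → [pudafisr]
2 Final Obstruent Devoicing: no change — [pudafisr]
3 Cluster Epenthesis: [pudafisr] → [pudafiser]
4 Voicing Between Vowels: [pudafiser] → [pudavizer]

[pudavizer]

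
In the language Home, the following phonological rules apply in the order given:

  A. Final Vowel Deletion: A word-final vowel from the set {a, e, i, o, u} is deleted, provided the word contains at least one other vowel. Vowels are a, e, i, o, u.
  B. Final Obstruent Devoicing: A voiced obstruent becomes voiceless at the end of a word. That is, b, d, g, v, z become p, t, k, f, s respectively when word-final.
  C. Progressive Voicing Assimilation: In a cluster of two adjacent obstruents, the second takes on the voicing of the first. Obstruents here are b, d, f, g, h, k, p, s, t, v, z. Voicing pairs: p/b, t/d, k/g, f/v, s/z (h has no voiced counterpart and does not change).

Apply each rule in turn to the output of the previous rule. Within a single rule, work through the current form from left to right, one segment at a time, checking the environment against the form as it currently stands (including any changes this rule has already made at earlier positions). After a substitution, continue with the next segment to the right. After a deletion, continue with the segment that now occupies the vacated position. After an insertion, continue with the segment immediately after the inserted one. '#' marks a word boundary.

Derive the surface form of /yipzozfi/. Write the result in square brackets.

A Final Vowel Deletion: [yipzozfi] → [yipzozf]
B Final Obstruent Devoicing: no change — [yipzozf]
C Progressive Voicing Assimilation: [yipzozf] → [yipsozv]

[yipsozv]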